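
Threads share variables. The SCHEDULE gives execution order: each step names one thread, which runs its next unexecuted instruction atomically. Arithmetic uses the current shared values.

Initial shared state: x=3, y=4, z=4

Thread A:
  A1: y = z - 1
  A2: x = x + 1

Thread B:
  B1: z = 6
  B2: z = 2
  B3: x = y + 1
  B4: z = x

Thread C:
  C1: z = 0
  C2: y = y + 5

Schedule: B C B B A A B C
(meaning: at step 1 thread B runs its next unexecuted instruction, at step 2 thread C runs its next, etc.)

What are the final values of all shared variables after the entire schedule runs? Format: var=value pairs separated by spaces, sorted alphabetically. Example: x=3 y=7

Step 1: thread B executes B1 (z = 6). Shared: x=3 y=4 z=6. PCs: A@0 B@1 C@0
Step 2: thread C executes C1 (z = 0). Shared: x=3 y=4 z=0. PCs: A@0 B@1 C@1
Step 3: thread B executes B2 (z = 2). Shared: x=3 y=4 z=2. PCs: A@0 B@2 C@1
Step 4: thread B executes B3 (x = y + 1). Shared: x=5 y=4 z=2. PCs: A@0 B@3 C@1
Step 5: thread A executes A1 (y = z - 1). Shared: x=5 y=1 z=2. PCs: A@1 B@3 C@1
Step 6: thread A executes A2 (x = x + 1). Shared: x=6 y=1 z=2. PCs: A@2 B@3 C@1
Step 7: thread B executes B4 (z = x). Shared: x=6 y=1 z=6. PCs: A@2 B@4 C@1
Step 8: thread C executes C2 (y = y + 5). Shared: x=6 y=6 z=6. PCs: A@2 B@4 C@2

Answer: x=6 y=6 z=6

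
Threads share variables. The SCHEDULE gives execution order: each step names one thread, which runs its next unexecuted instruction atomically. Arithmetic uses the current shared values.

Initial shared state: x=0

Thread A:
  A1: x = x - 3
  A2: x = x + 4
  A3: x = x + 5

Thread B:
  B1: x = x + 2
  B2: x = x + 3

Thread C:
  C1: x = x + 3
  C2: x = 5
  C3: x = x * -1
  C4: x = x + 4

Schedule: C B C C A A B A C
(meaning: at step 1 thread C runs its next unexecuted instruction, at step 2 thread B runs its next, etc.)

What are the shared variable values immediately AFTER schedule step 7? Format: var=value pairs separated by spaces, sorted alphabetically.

Step 1: thread C executes C1 (x = x + 3). Shared: x=3. PCs: A@0 B@0 C@1
Step 2: thread B executes B1 (x = x + 2). Shared: x=5. PCs: A@0 B@1 C@1
Step 3: thread C executes C2 (x = 5). Shared: x=5. PCs: A@0 B@1 C@2
Step 4: thread C executes C3 (x = x * -1). Shared: x=-5. PCs: A@0 B@1 C@3
Step 5: thread A executes A1 (x = x - 3). Shared: x=-8. PCs: A@1 B@1 C@3
Step 6: thread A executes A2 (x = x + 4). Shared: x=-4. PCs: A@2 B@1 C@3
Step 7: thread B executes B2 (x = x + 3). Shared: x=-1. PCs: A@2 B@2 C@3

Answer: x=-1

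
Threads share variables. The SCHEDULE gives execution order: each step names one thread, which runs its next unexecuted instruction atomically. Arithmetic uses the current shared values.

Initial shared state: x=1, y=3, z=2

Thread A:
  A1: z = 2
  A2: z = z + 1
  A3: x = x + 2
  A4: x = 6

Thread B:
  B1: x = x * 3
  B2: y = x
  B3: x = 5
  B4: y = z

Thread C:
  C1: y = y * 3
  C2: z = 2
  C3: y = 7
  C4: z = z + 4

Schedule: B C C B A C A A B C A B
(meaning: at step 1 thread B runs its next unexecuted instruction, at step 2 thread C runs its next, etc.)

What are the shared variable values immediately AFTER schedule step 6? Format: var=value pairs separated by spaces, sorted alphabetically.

Answer: x=3 y=7 z=2

Derivation:
Step 1: thread B executes B1 (x = x * 3). Shared: x=3 y=3 z=2. PCs: A@0 B@1 C@0
Step 2: thread C executes C1 (y = y * 3). Shared: x=3 y=9 z=2. PCs: A@0 B@1 C@1
Step 3: thread C executes C2 (z = 2). Shared: x=3 y=9 z=2. PCs: A@0 B@1 C@2
Step 4: thread B executes B2 (y = x). Shared: x=3 y=3 z=2. PCs: A@0 B@2 C@2
Step 5: thread A executes A1 (z = 2). Shared: x=3 y=3 z=2. PCs: A@1 B@2 C@2
Step 6: thread C executes C3 (y = 7). Shared: x=3 y=7 z=2. PCs: A@1 B@2 C@3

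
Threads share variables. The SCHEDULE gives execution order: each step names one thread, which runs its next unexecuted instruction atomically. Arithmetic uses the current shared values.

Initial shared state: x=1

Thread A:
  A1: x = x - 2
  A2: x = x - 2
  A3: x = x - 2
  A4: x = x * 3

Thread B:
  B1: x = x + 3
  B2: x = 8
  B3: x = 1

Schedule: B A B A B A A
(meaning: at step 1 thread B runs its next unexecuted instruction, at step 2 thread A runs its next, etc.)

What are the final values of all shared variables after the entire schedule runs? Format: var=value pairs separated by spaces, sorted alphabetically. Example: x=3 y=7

Answer: x=-3

Derivation:
Step 1: thread B executes B1 (x = x + 3). Shared: x=4. PCs: A@0 B@1
Step 2: thread A executes A1 (x = x - 2). Shared: x=2. PCs: A@1 B@1
Step 3: thread B executes B2 (x = 8). Shared: x=8. PCs: A@1 B@2
Step 4: thread A executes A2 (x = x - 2). Shared: x=6. PCs: A@2 B@2
Step 5: thread B executes B3 (x = 1). Shared: x=1. PCs: A@2 B@3
Step 6: thread A executes A3 (x = x - 2). Shared: x=-1. PCs: A@3 B@3
Step 7: thread A executes A4 (x = x * 3). Shared: x=-3. PCs: A@4 B@3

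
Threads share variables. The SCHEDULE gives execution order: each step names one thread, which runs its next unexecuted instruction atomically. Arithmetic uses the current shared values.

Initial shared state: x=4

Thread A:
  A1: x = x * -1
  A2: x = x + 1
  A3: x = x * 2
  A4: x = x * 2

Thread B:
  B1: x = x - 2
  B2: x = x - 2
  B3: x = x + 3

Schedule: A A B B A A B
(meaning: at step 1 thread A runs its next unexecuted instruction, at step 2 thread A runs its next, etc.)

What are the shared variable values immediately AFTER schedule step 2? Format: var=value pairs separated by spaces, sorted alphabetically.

Step 1: thread A executes A1 (x = x * -1). Shared: x=-4. PCs: A@1 B@0
Step 2: thread A executes A2 (x = x + 1). Shared: x=-3. PCs: A@2 B@0

Answer: x=-3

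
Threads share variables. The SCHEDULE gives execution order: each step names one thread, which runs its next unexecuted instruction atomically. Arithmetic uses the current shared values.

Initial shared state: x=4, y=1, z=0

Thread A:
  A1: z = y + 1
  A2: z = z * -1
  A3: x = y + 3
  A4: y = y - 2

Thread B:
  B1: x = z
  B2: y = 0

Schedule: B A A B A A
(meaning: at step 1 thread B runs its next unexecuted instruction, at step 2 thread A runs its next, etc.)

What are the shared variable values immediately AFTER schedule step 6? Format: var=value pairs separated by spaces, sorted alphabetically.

Answer: x=3 y=-2 z=-2

Derivation:
Step 1: thread B executes B1 (x = z). Shared: x=0 y=1 z=0. PCs: A@0 B@1
Step 2: thread A executes A1 (z = y + 1). Shared: x=0 y=1 z=2. PCs: A@1 B@1
Step 3: thread A executes A2 (z = z * -1). Shared: x=0 y=1 z=-2. PCs: A@2 B@1
Step 4: thread B executes B2 (y = 0). Shared: x=0 y=0 z=-2. PCs: A@2 B@2
Step 5: thread A executes A3 (x = y + 3). Shared: x=3 y=0 z=-2. PCs: A@3 B@2
Step 6: thread A executes A4 (y = y - 2). Shared: x=3 y=-2 z=-2. PCs: A@4 B@2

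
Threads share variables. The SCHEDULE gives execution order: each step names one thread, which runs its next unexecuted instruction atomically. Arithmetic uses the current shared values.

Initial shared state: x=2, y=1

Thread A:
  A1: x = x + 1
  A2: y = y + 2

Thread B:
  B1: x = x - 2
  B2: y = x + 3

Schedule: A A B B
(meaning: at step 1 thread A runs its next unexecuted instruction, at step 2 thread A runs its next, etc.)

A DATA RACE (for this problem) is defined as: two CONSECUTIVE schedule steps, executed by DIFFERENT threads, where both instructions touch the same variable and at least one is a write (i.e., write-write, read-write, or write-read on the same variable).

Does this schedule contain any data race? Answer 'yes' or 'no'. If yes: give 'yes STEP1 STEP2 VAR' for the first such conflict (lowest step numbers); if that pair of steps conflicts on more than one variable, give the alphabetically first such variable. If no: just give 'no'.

Steps 1,2: same thread (A). No race.
Steps 2,3: A(r=y,w=y) vs B(r=x,w=x). No conflict.
Steps 3,4: same thread (B). No race.

Answer: no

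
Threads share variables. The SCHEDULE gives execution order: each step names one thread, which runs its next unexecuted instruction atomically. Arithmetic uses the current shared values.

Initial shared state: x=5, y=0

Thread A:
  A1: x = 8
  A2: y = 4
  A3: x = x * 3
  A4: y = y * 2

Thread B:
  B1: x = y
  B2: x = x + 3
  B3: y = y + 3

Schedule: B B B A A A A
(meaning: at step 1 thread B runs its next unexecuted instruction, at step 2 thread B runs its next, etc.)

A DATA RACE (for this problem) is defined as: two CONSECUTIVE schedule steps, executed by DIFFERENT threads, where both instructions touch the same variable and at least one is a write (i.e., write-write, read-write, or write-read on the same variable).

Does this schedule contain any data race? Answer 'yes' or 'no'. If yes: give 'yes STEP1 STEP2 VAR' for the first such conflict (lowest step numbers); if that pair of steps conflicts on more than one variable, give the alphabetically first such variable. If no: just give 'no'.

Answer: no

Derivation:
Steps 1,2: same thread (B). No race.
Steps 2,3: same thread (B). No race.
Steps 3,4: B(r=y,w=y) vs A(r=-,w=x). No conflict.
Steps 4,5: same thread (A). No race.
Steps 5,6: same thread (A). No race.
Steps 6,7: same thread (A). No race.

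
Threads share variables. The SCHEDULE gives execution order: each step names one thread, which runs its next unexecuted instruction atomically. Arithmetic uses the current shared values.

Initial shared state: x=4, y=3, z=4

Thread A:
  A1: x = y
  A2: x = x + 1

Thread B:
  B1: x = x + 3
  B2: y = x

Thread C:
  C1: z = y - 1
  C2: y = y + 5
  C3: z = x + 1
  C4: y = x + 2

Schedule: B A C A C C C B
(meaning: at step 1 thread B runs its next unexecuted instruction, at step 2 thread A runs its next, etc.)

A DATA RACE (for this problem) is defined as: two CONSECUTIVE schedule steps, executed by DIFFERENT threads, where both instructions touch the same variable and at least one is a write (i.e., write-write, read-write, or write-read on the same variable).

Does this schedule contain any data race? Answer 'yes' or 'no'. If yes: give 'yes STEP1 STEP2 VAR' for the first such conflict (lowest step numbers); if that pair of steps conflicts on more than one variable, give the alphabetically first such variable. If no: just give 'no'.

Answer: yes 1 2 x

Derivation:
Steps 1,2: B(x = x + 3) vs A(x = y). RACE on x (W-W).
Steps 2,3: A(r=y,w=x) vs C(r=y,w=z). No conflict.
Steps 3,4: C(r=y,w=z) vs A(r=x,w=x). No conflict.
Steps 4,5: A(r=x,w=x) vs C(r=y,w=y). No conflict.
Steps 5,6: same thread (C). No race.
Steps 6,7: same thread (C). No race.
Steps 7,8: C(y = x + 2) vs B(y = x). RACE on y (W-W).
First conflict at steps 1,2.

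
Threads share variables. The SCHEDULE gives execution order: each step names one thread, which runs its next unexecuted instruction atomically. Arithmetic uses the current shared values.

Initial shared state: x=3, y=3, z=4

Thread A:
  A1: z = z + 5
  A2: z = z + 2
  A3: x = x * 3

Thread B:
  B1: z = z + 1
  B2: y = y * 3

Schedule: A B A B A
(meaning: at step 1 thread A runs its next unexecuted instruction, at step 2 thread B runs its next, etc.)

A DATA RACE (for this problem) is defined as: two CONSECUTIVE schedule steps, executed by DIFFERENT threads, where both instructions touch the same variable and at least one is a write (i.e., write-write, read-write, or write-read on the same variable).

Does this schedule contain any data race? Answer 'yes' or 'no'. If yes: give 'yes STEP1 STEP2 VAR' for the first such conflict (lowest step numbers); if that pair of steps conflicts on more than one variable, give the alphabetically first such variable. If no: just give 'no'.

Steps 1,2: A(z = z + 5) vs B(z = z + 1). RACE on z (W-W).
Steps 2,3: B(z = z + 1) vs A(z = z + 2). RACE on z (W-W).
Steps 3,4: A(r=z,w=z) vs B(r=y,w=y). No conflict.
Steps 4,5: B(r=y,w=y) vs A(r=x,w=x). No conflict.
First conflict at steps 1,2.

Answer: yes 1 2 z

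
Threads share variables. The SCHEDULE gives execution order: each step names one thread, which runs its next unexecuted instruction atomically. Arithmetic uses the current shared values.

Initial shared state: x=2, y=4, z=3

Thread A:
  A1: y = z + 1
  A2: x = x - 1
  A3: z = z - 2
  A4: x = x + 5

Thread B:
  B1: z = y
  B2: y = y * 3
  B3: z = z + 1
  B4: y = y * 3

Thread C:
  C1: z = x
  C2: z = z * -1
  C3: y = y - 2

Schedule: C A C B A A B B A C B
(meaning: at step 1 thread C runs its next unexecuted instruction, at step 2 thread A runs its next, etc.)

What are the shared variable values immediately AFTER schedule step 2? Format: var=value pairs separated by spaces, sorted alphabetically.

Answer: x=2 y=3 z=2

Derivation:
Step 1: thread C executes C1 (z = x). Shared: x=2 y=4 z=2. PCs: A@0 B@0 C@1
Step 2: thread A executes A1 (y = z + 1). Shared: x=2 y=3 z=2. PCs: A@1 B@0 C@1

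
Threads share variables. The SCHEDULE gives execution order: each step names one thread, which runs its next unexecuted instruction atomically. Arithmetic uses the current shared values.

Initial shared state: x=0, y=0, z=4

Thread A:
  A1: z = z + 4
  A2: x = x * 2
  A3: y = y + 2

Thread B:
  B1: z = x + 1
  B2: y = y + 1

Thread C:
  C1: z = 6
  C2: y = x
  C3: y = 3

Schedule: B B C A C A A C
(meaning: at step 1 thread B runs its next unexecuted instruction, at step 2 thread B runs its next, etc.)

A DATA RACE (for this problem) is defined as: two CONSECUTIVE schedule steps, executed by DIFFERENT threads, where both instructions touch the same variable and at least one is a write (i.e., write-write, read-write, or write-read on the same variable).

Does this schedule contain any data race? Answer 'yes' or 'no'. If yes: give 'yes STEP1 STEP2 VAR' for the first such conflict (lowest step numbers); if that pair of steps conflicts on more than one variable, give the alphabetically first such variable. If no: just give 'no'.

Steps 1,2: same thread (B). No race.
Steps 2,3: B(r=y,w=y) vs C(r=-,w=z). No conflict.
Steps 3,4: C(z = 6) vs A(z = z + 4). RACE on z (W-W).
Steps 4,5: A(r=z,w=z) vs C(r=x,w=y). No conflict.
Steps 5,6: C(y = x) vs A(x = x * 2). RACE on x (R-W).
Steps 6,7: same thread (A). No race.
Steps 7,8: A(y = y + 2) vs C(y = 3). RACE on y (W-W).
First conflict at steps 3,4.

Answer: yes 3 4 z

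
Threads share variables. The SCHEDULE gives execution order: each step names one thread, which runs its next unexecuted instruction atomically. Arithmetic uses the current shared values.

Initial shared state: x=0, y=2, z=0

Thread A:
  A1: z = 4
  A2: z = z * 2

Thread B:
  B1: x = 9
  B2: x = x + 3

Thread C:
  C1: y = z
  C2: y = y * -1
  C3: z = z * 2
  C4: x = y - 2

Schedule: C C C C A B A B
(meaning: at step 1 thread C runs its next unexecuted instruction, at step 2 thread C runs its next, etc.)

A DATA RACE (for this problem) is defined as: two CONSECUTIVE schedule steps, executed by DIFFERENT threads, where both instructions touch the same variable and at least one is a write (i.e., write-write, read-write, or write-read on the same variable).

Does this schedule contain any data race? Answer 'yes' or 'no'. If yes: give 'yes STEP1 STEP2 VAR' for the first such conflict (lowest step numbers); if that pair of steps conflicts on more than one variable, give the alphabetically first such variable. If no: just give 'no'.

Steps 1,2: same thread (C). No race.
Steps 2,3: same thread (C). No race.
Steps 3,4: same thread (C). No race.
Steps 4,5: C(r=y,w=x) vs A(r=-,w=z). No conflict.
Steps 5,6: A(r=-,w=z) vs B(r=-,w=x). No conflict.
Steps 6,7: B(r=-,w=x) vs A(r=z,w=z). No conflict.
Steps 7,8: A(r=z,w=z) vs B(r=x,w=x). No conflict.

Answer: no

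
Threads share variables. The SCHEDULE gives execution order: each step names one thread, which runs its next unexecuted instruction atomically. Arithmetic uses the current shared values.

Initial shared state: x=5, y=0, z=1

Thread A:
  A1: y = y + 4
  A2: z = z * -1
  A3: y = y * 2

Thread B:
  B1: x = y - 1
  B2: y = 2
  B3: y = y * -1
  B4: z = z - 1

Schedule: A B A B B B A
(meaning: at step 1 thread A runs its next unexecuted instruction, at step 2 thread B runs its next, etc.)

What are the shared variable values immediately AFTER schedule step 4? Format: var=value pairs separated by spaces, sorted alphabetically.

Step 1: thread A executes A1 (y = y + 4). Shared: x=5 y=4 z=1. PCs: A@1 B@0
Step 2: thread B executes B1 (x = y - 1). Shared: x=3 y=4 z=1. PCs: A@1 B@1
Step 3: thread A executes A2 (z = z * -1). Shared: x=3 y=4 z=-1. PCs: A@2 B@1
Step 4: thread B executes B2 (y = 2). Shared: x=3 y=2 z=-1. PCs: A@2 B@2

Answer: x=3 y=2 z=-1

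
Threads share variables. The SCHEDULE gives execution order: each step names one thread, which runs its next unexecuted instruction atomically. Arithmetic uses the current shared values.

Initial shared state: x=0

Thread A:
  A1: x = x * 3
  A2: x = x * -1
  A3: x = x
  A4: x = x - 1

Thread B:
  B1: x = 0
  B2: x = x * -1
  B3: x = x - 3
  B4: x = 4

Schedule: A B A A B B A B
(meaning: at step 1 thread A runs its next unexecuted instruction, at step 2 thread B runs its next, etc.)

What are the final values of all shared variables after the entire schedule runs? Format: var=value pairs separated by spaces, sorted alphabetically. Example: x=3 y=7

Step 1: thread A executes A1 (x = x * 3). Shared: x=0. PCs: A@1 B@0
Step 2: thread B executes B1 (x = 0). Shared: x=0. PCs: A@1 B@1
Step 3: thread A executes A2 (x = x * -1). Shared: x=0. PCs: A@2 B@1
Step 4: thread A executes A3 (x = x). Shared: x=0. PCs: A@3 B@1
Step 5: thread B executes B2 (x = x * -1). Shared: x=0. PCs: A@3 B@2
Step 6: thread B executes B3 (x = x - 3). Shared: x=-3. PCs: A@3 B@3
Step 7: thread A executes A4 (x = x - 1). Shared: x=-4. PCs: A@4 B@3
Step 8: thread B executes B4 (x = 4). Shared: x=4. PCs: A@4 B@4

Answer: x=4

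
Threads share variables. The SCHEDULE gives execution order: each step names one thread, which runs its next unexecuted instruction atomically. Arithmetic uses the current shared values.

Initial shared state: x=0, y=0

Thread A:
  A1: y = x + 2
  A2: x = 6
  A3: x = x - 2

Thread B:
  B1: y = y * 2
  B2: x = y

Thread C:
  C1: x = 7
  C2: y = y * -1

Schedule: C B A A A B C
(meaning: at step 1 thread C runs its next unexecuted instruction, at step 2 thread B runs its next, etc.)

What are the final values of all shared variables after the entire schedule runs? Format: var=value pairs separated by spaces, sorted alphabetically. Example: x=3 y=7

Answer: x=9 y=-9

Derivation:
Step 1: thread C executes C1 (x = 7). Shared: x=7 y=0. PCs: A@0 B@0 C@1
Step 2: thread B executes B1 (y = y * 2). Shared: x=7 y=0. PCs: A@0 B@1 C@1
Step 3: thread A executes A1 (y = x + 2). Shared: x=7 y=9. PCs: A@1 B@1 C@1
Step 4: thread A executes A2 (x = 6). Shared: x=6 y=9. PCs: A@2 B@1 C@1
Step 5: thread A executes A3 (x = x - 2). Shared: x=4 y=9. PCs: A@3 B@1 C@1
Step 6: thread B executes B2 (x = y). Shared: x=9 y=9. PCs: A@3 B@2 C@1
Step 7: thread C executes C2 (y = y * -1). Shared: x=9 y=-9. PCs: A@3 B@2 C@2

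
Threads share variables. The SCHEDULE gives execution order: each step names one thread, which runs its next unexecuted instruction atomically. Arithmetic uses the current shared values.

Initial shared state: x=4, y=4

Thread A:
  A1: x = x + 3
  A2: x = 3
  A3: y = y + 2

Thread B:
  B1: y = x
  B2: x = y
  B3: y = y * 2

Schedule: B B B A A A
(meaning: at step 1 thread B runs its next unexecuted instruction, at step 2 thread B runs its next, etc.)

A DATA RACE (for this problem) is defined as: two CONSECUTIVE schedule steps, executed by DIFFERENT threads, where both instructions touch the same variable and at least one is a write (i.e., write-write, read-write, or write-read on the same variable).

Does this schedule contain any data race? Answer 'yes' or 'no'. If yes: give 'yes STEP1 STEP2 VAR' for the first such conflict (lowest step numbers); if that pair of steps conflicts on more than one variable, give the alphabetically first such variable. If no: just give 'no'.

Answer: no

Derivation:
Steps 1,2: same thread (B). No race.
Steps 2,3: same thread (B). No race.
Steps 3,4: B(r=y,w=y) vs A(r=x,w=x). No conflict.
Steps 4,5: same thread (A). No race.
Steps 5,6: same thread (A). No race.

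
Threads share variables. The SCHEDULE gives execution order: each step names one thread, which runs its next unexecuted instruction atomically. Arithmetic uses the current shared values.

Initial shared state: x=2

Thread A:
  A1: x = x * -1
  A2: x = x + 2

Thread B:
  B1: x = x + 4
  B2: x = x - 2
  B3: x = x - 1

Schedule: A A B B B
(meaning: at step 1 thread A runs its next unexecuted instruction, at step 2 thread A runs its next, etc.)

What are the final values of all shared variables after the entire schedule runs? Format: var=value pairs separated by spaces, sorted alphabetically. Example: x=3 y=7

Step 1: thread A executes A1 (x = x * -1). Shared: x=-2. PCs: A@1 B@0
Step 2: thread A executes A2 (x = x + 2). Shared: x=0. PCs: A@2 B@0
Step 3: thread B executes B1 (x = x + 4). Shared: x=4. PCs: A@2 B@1
Step 4: thread B executes B2 (x = x - 2). Shared: x=2. PCs: A@2 B@2
Step 5: thread B executes B3 (x = x - 1). Shared: x=1. PCs: A@2 B@3

Answer: x=1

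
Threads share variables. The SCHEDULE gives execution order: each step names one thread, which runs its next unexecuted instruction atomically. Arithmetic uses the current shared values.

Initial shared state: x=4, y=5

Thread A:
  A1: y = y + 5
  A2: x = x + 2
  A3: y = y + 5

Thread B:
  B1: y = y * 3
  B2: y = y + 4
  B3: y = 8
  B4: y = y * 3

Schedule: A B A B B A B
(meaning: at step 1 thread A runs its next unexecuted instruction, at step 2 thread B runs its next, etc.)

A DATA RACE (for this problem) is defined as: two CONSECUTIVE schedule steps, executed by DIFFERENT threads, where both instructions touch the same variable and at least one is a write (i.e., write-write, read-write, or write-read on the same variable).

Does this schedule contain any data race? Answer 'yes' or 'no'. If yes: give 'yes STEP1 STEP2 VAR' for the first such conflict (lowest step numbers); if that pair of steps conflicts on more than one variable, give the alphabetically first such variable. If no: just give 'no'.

Steps 1,2: A(y = y + 5) vs B(y = y * 3). RACE on y (W-W).
Steps 2,3: B(r=y,w=y) vs A(r=x,w=x). No conflict.
Steps 3,4: A(r=x,w=x) vs B(r=y,w=y). No conflict.
Steps 4,5: same thread (B). No race.
Steps 5,6: B(y = 8) vs A(y = y + 5). RACE on y (W-W).
Steps 6,7: A(y = y + 5) vs B(y = y * 3). RACE on y (W-W).
First conflict at steps 1,2.

Answer: yes 1 2 y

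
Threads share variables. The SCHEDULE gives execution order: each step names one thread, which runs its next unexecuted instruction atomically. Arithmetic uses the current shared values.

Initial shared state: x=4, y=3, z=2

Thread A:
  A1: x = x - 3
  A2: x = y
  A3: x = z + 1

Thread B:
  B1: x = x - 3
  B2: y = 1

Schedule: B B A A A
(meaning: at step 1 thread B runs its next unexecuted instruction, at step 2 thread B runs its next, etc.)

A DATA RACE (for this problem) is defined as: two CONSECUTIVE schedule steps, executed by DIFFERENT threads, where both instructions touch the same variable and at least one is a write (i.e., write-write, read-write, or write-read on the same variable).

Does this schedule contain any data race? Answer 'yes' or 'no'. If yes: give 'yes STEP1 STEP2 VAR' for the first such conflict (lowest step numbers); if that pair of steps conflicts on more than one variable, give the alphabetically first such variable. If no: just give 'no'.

Steps 1,2: same thread (B). No race.
Steps 2,3: B(r=-,w=y) vs A(r=x,w=x). No conflict.
Steps 3,4: same thread (A). No race.
Steps 4,5: same thread (A). No race.

Answer: no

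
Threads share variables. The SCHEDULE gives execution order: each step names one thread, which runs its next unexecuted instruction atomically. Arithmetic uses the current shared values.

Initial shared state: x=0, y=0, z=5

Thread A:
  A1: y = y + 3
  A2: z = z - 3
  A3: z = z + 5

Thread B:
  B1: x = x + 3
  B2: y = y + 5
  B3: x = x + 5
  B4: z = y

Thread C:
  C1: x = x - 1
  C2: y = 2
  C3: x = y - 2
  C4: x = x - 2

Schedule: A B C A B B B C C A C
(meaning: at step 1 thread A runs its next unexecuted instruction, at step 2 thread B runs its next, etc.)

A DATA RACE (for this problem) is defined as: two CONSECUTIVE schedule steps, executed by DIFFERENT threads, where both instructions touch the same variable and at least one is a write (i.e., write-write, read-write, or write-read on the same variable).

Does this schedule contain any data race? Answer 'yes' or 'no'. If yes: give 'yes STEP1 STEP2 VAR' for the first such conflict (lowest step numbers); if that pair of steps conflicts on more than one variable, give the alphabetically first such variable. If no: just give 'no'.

Answer: yes 2 3 x

Derivation:
Steps 1,2: A(r=y,w=y) vs B(r=x,w=x). No conflict.
Steps 2,3: B(x = x + 3) vs C(x = x - 1). RACE on x (W-W).
Steps 3,4: C(r=x,w=x) vs A(r=z,w=z). No conflict.
Steps 4,5: A(r=z,w=z) vs B(r=y,w=y). No conflict.
Steps 5,6: same thread (B). No race.
Steps 6,7: same thread (B). No race.
Steps 7,8: B(z = y) vs C(y = 2). RACE on y (R-W).
Steps 8,9: same thread (C). No race.
Steps 9,10: C(r=y,w=x) vs A(r=z,w=z). No conflict.
Steps 10,11: A(r=z,w=z) vs C(r=x,w=x). No conflict.
First conflict at steps 2,3.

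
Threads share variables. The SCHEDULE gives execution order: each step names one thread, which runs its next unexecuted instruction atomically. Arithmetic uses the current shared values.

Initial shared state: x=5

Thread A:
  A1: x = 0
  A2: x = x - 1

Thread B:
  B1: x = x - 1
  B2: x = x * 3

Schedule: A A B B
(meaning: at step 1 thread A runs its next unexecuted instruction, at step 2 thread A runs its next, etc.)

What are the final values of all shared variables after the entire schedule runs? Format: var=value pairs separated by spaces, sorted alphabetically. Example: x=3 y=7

Answer: x=-6

Derivation:
Step 1: thread A executes A1 (x = 0). Shared: x=0. PCs: A@1 B@0
Step 2: thread A executes A2 (x = x - 1). Shared: x=-1. PCs: A@2 B@0
Step 3: thread B executes B1 (x = x - 1). Shared: x=-2. PCs: A@2 B@1
Step 4: thread B executes B2 (x = x * 3). Shared: x=-6. PCs: A@2 B@2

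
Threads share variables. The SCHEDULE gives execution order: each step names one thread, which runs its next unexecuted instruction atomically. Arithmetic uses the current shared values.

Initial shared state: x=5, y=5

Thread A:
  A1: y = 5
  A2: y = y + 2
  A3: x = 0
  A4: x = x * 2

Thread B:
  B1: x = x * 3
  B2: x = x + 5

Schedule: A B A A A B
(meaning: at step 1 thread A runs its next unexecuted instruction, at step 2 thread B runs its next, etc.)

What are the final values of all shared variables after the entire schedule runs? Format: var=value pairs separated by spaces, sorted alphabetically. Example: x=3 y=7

Answer: x=5 y=7

Derivation:
Step 1: thread A executes A1 (y = 5). Shared: x=5 y=5. PCs: A@1 B@0
Step 2: thread B executes B1 (x = x * 3). Shared: x=15 y=5. PCs: A@1 B@1
Step 3: thread A executes A2 (y = y + 2). Shared: x=15 y=7. PCs: A@2 B@1
Step 4: thread A executes A3 (x = 0). Shared: x=0 y=7. PCs: A@3 B@1
Step 5: thread A executes A4 (x = x * 2). Shared: x=0 y=7. PCs: A@4 B@1
Step 6: thread B executes B2 (x = x + 5). Shared: x=5 y=7. PCs: A@4 B@2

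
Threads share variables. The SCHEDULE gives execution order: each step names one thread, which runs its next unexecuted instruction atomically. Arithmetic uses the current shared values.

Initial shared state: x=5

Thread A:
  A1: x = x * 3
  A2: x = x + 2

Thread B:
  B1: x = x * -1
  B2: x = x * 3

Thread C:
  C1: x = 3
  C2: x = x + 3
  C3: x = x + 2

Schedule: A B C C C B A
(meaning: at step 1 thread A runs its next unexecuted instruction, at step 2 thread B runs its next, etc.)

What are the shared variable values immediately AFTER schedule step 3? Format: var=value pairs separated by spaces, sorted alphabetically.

Step 1: thread A executes A1 (x = x * 3). Shared: x=15. PCs: A@1 B@0 C@0
Step 2: thread B executes B1 (x = x * -1). Shared: x=-15. PCs: A@1 B@1 C@0
Step 3: thread C executes C1 (x = 3). Shared: x=3. PCs: A@1 B@1 C@1

Answer: x=3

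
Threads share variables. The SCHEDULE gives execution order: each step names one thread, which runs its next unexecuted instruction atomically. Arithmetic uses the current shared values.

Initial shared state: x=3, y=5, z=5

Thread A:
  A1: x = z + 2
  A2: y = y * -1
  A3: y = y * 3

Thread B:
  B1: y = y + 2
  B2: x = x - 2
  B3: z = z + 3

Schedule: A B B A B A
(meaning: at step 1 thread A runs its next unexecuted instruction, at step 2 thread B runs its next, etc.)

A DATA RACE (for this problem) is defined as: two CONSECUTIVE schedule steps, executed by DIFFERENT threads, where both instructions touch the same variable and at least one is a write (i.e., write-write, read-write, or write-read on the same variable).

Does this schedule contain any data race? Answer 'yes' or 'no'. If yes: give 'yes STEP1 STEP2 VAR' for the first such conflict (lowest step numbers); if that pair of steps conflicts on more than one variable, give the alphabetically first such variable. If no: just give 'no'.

Steps 1,2: A(r=z,w=x) vs B(r=y,w=y). No conflict.
Steps 2,3: same thread (B). No race.
Steps 3,4: B(r=x,w=x) vs A(r=y,w=y). No conflict.
Steps 4,5: A(r=y,w=y) vs B(r=z,w=z). No conflict.
Steps 5,6: B(r=z,w=z) vs A(r=y,w=y). No conflict.

Answer: no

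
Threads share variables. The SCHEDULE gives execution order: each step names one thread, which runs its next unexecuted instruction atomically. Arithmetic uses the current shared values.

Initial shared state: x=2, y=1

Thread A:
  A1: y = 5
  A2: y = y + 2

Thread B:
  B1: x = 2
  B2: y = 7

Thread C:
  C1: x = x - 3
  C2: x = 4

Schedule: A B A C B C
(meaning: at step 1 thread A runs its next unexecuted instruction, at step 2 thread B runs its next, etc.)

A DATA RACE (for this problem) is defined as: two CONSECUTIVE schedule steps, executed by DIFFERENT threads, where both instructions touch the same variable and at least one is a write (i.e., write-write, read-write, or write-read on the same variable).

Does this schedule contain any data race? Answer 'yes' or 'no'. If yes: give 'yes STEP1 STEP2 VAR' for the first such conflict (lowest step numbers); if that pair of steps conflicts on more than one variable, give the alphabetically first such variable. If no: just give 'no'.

Answer: no

Derivation:
Steps 1,2: A(r=-,w=y) vs B(r=-,w=x). No conflict.
Steps 2,3: B(r=-,w=x) vs A(r=y,w=y). No conflict.
Steps 3,4: A(r=y,w=y) vs C(r=x,w=x). No conflict.
Steps 4,5: C(r=x,w=x) vs B(r=-,w=y). No conflict.
Steps 5,6: B(r=-,w=y) vs C(r=-,w=x). No conflict.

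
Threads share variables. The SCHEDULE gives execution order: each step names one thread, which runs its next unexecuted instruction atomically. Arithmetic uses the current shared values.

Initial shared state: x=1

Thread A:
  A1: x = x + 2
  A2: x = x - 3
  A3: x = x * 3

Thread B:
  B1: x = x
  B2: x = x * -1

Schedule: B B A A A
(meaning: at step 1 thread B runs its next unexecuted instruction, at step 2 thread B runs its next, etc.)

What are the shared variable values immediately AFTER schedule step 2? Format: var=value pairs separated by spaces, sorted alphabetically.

Step 1: thread B executes B1 (x = x). Shared: x=1. PCs: A@0 B@1
Step 2: thread B executes B2 (x = x * -1). Shared: x=-1. PCs: A@0 B@2

Answer: x=-1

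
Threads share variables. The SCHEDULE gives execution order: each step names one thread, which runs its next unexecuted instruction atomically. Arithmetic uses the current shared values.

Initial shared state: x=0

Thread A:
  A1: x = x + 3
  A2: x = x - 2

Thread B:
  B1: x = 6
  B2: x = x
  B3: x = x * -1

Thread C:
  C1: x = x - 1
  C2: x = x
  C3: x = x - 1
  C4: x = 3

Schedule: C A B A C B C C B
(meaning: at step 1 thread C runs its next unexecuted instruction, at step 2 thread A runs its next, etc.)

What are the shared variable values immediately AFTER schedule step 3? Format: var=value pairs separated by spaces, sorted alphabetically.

Answer: x=6

Derivation:
Step 1: thread C executes C1 (x = x - 1). Shared: x=-1. PCs: A@0 B@0 C@1
Step 2: thread A executes A1 (x = x + 3). Shared: x=2. PCs: A@1 B@0 C@1
Step 3: thread B executes B1 (x = 6). Shared: x=6. PCs: A@1 B@1 C@1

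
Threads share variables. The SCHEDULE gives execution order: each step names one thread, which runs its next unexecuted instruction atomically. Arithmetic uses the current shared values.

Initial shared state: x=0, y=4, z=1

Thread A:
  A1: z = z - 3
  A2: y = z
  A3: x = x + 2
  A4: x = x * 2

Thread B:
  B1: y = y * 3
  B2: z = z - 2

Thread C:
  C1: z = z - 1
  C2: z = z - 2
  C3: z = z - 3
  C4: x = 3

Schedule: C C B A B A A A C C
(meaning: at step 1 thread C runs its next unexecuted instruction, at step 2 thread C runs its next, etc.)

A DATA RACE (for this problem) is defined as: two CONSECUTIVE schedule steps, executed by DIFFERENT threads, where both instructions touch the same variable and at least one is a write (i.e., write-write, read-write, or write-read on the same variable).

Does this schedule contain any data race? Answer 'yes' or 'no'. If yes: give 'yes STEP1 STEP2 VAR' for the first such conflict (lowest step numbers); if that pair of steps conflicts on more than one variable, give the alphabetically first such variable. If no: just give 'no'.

Answer: yes 4 5 z

Derivation:
Steps 1,2: same thread (C). No race.
Steps 2,3: C(r=z,w=z) vs B(r=y,w=y). No conflict.
Steps 3,4: B(r=y,w=y) vs A(r=z,w=z). No conflict.
Steps 4,5: A(z = z - 3) vs B(z = z - 2). RACE on z (W-W).
Steps 5,6: B(z = z - 2) vs A(y = z). RACE on z (W-R).
Steps 6,7: same thread (A). No race.
Steps 7,8: same thread (A). No race.
Steps 8,9: A(r=x,w=x) vs C(r=z,w=z). No conflict.
Steps 9,10: same thread (C). No race.
First conflict at steps 4,5.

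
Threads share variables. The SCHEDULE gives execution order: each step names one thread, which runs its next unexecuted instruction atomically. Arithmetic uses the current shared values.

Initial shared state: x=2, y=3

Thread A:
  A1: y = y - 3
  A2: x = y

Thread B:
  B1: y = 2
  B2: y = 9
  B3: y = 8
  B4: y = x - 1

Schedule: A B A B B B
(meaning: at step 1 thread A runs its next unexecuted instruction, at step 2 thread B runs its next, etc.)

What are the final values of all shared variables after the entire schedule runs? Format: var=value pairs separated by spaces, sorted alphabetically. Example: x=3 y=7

Answer: x=2 y=1

Derivation:
Step 1: thread A executes A1 (y = y - 3). Shared: x=2 y=0. PCs: A@1 B@0
Step 2: thread B executes B1 (y = 2). Shared: x=2 y=2. PCs: A@1 B@1
Step 3: thread A executes A2 (x = y). Shared: x=2 y=2. PCs: A@2 B@1
Step 4: thread B executes B2 (y = 9). Shared: x=2 y=9. PCs: A@2 B@2
Step 5: thread B executes B3 (y = 8). Shared: x=2 y=8. PCs: A@2 B@3
Step 6: thread B executes B4 (y = x - 1). Shared: x=2 y=1. PCs: A@2 B@4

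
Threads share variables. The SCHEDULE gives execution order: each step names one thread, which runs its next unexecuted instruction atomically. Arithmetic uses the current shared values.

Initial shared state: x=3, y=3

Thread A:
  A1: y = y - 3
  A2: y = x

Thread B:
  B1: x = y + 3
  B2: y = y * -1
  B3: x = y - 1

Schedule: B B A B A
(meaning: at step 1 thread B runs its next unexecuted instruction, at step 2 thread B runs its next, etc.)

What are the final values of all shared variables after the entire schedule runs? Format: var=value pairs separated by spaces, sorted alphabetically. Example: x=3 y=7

Answer: x=-7 y=-7

Derivation:
Step 1: thread B executes B1 (x = y + 3). Shared: x=6 y=3. PCs: A@0 B@1
Step 2: thread B executes B2 (y = y * -1). Shared: x=6 y=-3. PCs: A@0 B@2
Step 3: thread A executes A1 (y = y - 3). Shared: x=6 y=-6. PCs: A@1 B@2
Step 4: thread B executes B3 (x = y - 1). Shared: x=-7 y=-6. PCs: A@1 B@3
Step 5: thread A executes A2 (y = x). Shared: x=-7 y=-7. PCs: A@2 B@3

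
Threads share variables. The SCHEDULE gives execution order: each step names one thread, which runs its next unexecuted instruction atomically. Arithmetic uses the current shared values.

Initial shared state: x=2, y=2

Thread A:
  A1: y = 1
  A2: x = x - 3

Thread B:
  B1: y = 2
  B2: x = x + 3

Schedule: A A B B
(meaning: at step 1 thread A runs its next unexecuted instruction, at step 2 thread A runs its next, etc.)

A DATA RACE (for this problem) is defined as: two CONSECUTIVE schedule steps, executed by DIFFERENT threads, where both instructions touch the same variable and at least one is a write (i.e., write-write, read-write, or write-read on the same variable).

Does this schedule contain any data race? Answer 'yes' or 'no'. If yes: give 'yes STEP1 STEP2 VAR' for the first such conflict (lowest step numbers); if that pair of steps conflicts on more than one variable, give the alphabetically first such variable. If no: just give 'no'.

Steps 1,2: same thread (A). No race.
Steps 2,3: A(r=x,w=x) vs B(r=-,w=y). No conflict.
Steps 3,4: same thread (B). No race.

Answer: no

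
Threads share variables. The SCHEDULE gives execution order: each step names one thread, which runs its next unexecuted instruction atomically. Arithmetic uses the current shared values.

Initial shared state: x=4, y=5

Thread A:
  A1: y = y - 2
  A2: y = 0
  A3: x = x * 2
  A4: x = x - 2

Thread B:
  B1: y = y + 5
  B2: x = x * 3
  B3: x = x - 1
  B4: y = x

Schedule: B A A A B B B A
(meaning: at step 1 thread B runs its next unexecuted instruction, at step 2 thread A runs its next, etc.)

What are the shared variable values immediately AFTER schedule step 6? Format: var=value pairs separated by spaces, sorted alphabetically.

Step 1: thread B executes B1 (y = y + 5). Shared: x=4 y=10. PCs: A@0 B@1
Step 2: thread A executes A1 (y = y - 2). Shared: x=4 y=8. PCs: A@1 B@1
Step 3: thread A executes A2 (y = 0). Shared: x=4 y=0. PCs: A@2 B@1
Step 4: thread A executes A3 (x = x * 2). Shared: x=8 y=0. PCs: A@3 B@1
Step 5: thread B executes B2 (x = x * 3). Shared: x=24 y=0. PCs: A@3 B@2
Step 6: thread B executes B3 (x = x - 1). Shared: x=23 y=0. PCs: A@3 B@3

Answer: x=23 y=0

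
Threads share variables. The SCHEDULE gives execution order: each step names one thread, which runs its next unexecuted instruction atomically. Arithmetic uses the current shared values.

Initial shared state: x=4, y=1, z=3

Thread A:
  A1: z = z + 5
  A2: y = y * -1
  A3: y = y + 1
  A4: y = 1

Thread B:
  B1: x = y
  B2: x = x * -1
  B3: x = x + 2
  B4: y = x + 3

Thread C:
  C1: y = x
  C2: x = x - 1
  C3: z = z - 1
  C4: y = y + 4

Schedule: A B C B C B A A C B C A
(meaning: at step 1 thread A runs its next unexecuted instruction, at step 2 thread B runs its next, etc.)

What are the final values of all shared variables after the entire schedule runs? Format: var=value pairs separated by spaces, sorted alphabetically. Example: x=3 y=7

Answer: x=0 y=1 z=7

Derivation:
Step 1: thread A executes A1 (z = z + 5). Shared: x=4 y=1 z=8. PCs: A@1 B@0 C@0
Step 2: thread B executes B1 (x = y). Shared: x=1 y=1 z=8. PCs: A@1 B@1 C@0
Step 3: thread C executes C1 (y = x). Shared: x=1 y=1 z=8. PCs: A@1 B@1 C@1
Step 4: thread B executes B2 (x = x * -1). Shared: x=-1 y=1 z=8. PCs: A@1 B@2 C@1
Step 5: thread C executes C2 (x = x - 1). Shared: x=-2 y=1 z=8. PCs: A@1 B@2 C@2
Step 6: thread B executes B3 (x = x + 2). Shared: x=0 y=1 z=8. PCs: A@1 B@3 C@2
Step 7: thread A executes A2 (y = y * -1). Shared: x=0 y=-1 z=8. PCs: A@2 B@3 C@2
Step 8: thread A executes A3 (y = y + 1). Shared: x=0 y=0 z=8. PCs: A@3 B@3 C@2
Step 9: thread C executes C3 (z = z - 1). Shared: x=0 y=0 z=7. PCs: A@3 B@3 C@3
Step 10: thread B executes B4 (y = x + 3). Shared: x=0 y=3 z=7. PCs: A@3 B@4 C@3
Step 11: thread C executes C4 (y = y + 4). Shared: x=0 y=7 z=7. PCs: A@3 B@4 C@4
Step 12: thread A executes A4 (y = 1). Shared: x=0 y=1 z=7. PCs: A@4 B@4 C@4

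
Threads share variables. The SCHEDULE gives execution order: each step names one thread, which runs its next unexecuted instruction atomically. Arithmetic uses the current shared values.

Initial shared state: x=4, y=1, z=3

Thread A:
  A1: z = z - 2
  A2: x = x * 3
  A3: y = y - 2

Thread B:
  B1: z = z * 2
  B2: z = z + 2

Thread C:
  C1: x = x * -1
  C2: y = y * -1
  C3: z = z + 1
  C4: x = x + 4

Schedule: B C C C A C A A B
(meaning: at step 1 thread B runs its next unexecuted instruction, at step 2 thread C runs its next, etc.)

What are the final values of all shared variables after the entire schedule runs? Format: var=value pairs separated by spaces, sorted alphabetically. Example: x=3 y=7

Answer: x=0 y=-3 z=7

Derivation:
Step 1: thread B executes B1 (z = z * 2). Shared: x=4 y=1 z=6. PCs: A@0 B@1 C@0
Step 2: thread C executes C1 (x = x * -1). Shared: x=-4 y=1 z=6. PCs: A@0 B@1 C@1
Step 3: thread C executes C2 (y = y * -1). Shared: x=-4 y=-1 z=6. PCs: A@0 B@1 C@2
Step 4: thread C executes C3 (z = z + 1). Shared: x=-4 y=-1 z=7. PCs: A@0 B@1 C@3
Step 5: thread A executes A1 (z = z - 2). Shared: x=-4 y=-1 z=5. PCs: A@1 B@1 C@3
Step 6: thread C executes C4 (x = x + 4). Shared: x=0 y=-1 z=5. PCs: A@1 B@1 C@4
Step 7: thread A executes A2 (x = x * 3). Shared: x=0 y=-1 z=5. PCs: A@2 B@1 C@4
Step 8: thread A executes A3 (y = y - 2). Shared: x=0 y=-3 z=5. PCs: A@3 B@1 C@4
Step 9: thread B executes B2 (z = z + 2). Shared: x=0 y=-3 z=7. PCs: A@3 B@2 C@4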